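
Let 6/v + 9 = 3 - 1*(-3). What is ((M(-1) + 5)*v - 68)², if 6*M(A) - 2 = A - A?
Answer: 55696/9 ≈ 6188.4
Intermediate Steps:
M(A) = ⅓ (M(A) = ⅓ + (A - A)/6 = ⅓ + (⅙)*0 = ⅓ + 0 = ⅓)
v = -2 (v = 6/(-9 + (3 - 1*(-3))) = 6/(-9 + (3 + 3)) = 6/(-9 + 6) = 6/(-3) = 6*(-⅓) = -2)
((M(-1) + 5)*v - 68)² = ((⅓ + 5)*(-2) - 68)² = ((16/3)*(-2) - 68)² = (-32/3 - 68)² = (-236/3)² = 55696/9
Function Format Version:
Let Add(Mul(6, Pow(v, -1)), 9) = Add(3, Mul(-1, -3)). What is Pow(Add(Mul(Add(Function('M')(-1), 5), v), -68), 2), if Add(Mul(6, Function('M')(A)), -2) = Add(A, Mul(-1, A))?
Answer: Rational(55696, 9) ≈ 6188.4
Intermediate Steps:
Function('M')(A) = Rational(1, 3) (Function('M')(A) = Add(Rational(1, 3), Mul(Rational(1, 6), Add(A, Mul(-1, A)))) = Add(Rational(1, 3), Mul(Rational(1, 6), 0)) = Add(Rational(1, 3), 0) = Rational(1, 3))
v = -2 (v = Mul(6, Pow(Add(-9, Add(3, Mul(-1, -3))), -1)) = Mul(6, Pow(Add(-9, Add(3, 3)), -1)) = Mul(6, Pow(Add(-9, 6), -1)) = Mul(6, Pow(-3, -1)) = Mul(6, Rational(-1, 3)) = -2)
Pow(Add(Mul(Add(Function('M')(-1), 5), v), -68), 2) = Pow(Add(Mul(Add(Rational(1, 3), 5), -2), -68), 2) = Pow(Add(Mul(Rational(16, 3), -2), -68), 2) = Pow(Add(Rational(-32, 3), -68), 2) = Pow(Rational(-236, 3), 2) = Rational(55696, 9)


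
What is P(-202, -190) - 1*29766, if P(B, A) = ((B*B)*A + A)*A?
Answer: 1473030734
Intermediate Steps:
P(B, A) = A*(A + A*B²) (P(B, A) = (B²*A + A)*A = (A*B² + A)*A = (A + A*B²)*A = A*(A + A*B²))
P(-202, -190) - 1*29766 = (-190)²*(1 + (-202)²) - 1*29766 = 36100*(1 + 40804) - 29766 = 36100*40805 - 29766 = 1473060500 - 29766 = 1473030734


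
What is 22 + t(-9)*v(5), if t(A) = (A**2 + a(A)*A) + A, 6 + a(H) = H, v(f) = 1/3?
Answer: 91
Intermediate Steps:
v(f) = 1/3
a(H) = -6 + H
t(A) = A + A**2 + A*(-6 + A) (t(A) = (A**2 + (-6 + A)*A) + A = (A**2 + A*(-6 + A)) + A = A + A**2 + A*(-6 + A))
22 + t(-9)*v(5) = 22 - 9*(-5 + 2*(-9))*(1/3) = 22 - 9*(-5 - 18)*(1/3) = 22 - 9*(-23)*(1/3) = 22 + 207*(1/3) = 22 + 69 = 91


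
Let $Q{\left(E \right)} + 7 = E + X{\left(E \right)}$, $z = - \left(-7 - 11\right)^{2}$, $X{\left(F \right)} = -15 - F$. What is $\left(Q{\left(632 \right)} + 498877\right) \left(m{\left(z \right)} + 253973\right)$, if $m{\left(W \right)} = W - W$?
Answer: $126695700915$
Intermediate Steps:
$z = -324$ ($z = - \left(-18\right)^{2} = \left(-1\right) 324 = -324$)
$m{\left(W \right)} = 0$
$Q{\left(E \right)} = -22$ ($Q{\left(E \right)} = -7 + \left(E - \left(15 + E\right)\right) = -7 - 15 = -22$)
$\left(Q{\left(632 \right)} + 498877\right) \left(m{\left(z \right)} + 253973\right) = \left(-22 + 498877\right) \left(0 + 253973\right) = 498855 \cdot 253973 = 126695700915$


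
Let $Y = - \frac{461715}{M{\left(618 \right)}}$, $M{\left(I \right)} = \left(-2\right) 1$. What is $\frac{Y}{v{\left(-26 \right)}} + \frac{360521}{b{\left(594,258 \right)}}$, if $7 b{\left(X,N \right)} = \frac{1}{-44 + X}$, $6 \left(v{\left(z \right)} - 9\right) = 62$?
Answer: $\frac{161010063745}{116} \approx 1.388 \cdot 10^{9}$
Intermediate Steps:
$v{\left(z \right)} = \frac{58}{3}$ ($v{\left(z \right)} = 9 + \frac{1}{6} \cdot 62 = 9 + \frac{31}{3} = \frac{58}{3}$)
$M{\left(I \right)} = -2$
$Y = \frac{461715}{2}$ ($Y = - \frac{461715}{-2} = \left(-461715\right) \left(- \frac{1}{2}\right) = \frac{461715}{2} \approx 2.3086 \cdot 10^{5}$)
$b{\left(X,N \right)} = \frac{1}{7 \left(-44 + X\right)}$
$\frac{Y}{v{\left(-26 \right)}} + \frac{360521}{b{\left(594,258 \right)}} = \frac{461715}{2 \cdot \frac{58}{3}} + \frac{360521}{\frac{1}{7} \frac{1}{-44 + 594}} = \frac{461715}{2} \cdot \frac{3}{58} + \frac{360521}{\frac{1}{7} \cdot \frac{1}{550}} = \frac{1385145}{116} + \frac{360521}{\frac{1}{7} \cdot \frac{1}{550}} = \frac{1385145}{116} + 360521 \frac{1}{\frac{1}{3850}} = \frac{1385145}{116} + 360521 \cdot 3850 = \frac{1385145}{116} + 1388005850 = \frac{161010063745}{116}$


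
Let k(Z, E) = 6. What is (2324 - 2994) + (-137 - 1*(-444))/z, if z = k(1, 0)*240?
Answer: -964493/1440 ≈ -669.79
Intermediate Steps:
z = 1440 (z = 6*240 = 1440)
(2324 - 2994) + (-137 - 1*(-444))/z = (2324 - 2994) + (-137 - 1*(-444))/1440 = -670 + (-137 + 444)*(1/1440) = -670 + 307*(1/1440) = -670 + 307/1440 = -964493/1440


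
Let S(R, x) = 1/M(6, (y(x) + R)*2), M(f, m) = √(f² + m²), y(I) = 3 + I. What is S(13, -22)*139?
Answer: 139*√5/30 ≈ 10.360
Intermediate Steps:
S(R, x) = (36 + (6 + 2*R + 2*x)²)^(-½) (S(R, x) = 1/(√(6² + (((3 + x) + R)*2)²)) = 1/(√(36 + ((3 + R + x)*2)²)) = 1/(√(36 + (6 + 2*R + 2*x)²)) = (36 + (6 + 2*R + 2*x)²)^(-½))
S(13, -22)*139 = (1/(2*√(9 + (3 + 13 - 22)²)))*139 = (1/(2*√(9 + (-6)²)))*139 = (1/(2*√(9 + 36)))*139 = (1/(2*√45))*139 = ((√5/15)/2)*139 = (√5/30)*139 = 139*√5/30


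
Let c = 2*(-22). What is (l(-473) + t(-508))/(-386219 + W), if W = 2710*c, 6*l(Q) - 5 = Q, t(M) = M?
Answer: 586/505459 ≈ 0.0011593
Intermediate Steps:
c = -44
l(Q) = 5/6 + Q/6
W = -119240 (W = 2710*(-44) = -119240)
(l(-473) + t(-508))/(-386219 + W) = ((5/6 + (1/6)*(-473)) - 508)/(-386219 - 119240) = ((5/6 - 473/6) - 508)/(-505459) = (-78 - 508)*(-1/505459) = -586*(-1/505459) = 586/505459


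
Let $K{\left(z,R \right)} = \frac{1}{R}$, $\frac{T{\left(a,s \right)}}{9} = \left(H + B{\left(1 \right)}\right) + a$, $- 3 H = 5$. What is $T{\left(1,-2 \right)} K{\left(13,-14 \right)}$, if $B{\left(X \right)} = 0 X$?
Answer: $\frac{3}{7} \approx 0.42857$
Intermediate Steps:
$B{\left(X \right)} = 0$
$H = - \frac{5}{3}$ ($H = \left(- \frac{1}{3}\right) 5 = - \frac{5}{3} \approx -1.6667$)
$T{\left(a,s \right)} = -15 + 9 a$ ($T{\left(a,s \right)} = 9 \left(\left(- \frac{5}{3} + 0\right) + a\right) = 9 \left(- \frac{5}{3} + a\right) = -15 + 9 a$)
$T{\left(1,-2 \right)} K{\left(13,-14 \right)} = \frac{-15 + 9 \cdot 1}{-14} = \left(-15 + 9\right) \left(- \frac{1}{14}\right) = \left(-6\right) \left(- \frac{1}{14}\right) = \frac{3}{7}$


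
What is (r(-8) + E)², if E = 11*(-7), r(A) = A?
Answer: 7225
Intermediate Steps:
E = -77
(r(-8) + E)² = (-8 - 77)² = (-85)² = 7225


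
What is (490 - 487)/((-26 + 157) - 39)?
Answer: 3/92 ≈ 0.032609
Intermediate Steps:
(490 - 487)/((-26 + 157) - 39) = 3/(131 - 39) = 3/92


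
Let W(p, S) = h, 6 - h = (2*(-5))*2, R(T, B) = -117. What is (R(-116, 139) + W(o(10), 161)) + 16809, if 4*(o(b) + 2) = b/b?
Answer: 16718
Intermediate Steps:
o(b) = -7/4 (o(b) = -2 + (b/b)/4 = -2 + (1/4)*1 = -2 + 1/4 = -7/4)
h = 26 (h = 6 - 2*(-5)*2 = 6 - (-10)*2 = 6 - 1*(-20) = 6 + 20 = 26)
W(p, S) = 26
(R(-116, 139) + W(o(10), 161)) + 16809 = (-117 + 26) + 16809 = -91 + 16809 = 16718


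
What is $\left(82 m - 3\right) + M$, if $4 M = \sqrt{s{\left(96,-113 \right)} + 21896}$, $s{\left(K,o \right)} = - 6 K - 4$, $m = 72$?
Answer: $\frac{11875}{2} \approx 5937.5$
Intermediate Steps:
$s{\left(K,o \right)} = -4 - 6 K$
$M = \frac{73}{2}$ ($M = \frac{\sqrt{\left(-4 - 576\right) + 21896}}{4} = \frac{\sqrt{-580 + 21896}}{4} = \frac{\sqrt{21316}}{4} = \frac{1}{4} \cdot 146 = \frac{73}{2} \approx 36.5$)
$\left(82 m - 3\right) + M = \left(82 \cdot 72 - 3\right) + \frac{73}{2} = \left(5904 - 3\right) + \frac{73}{2} = 5901 + \frac{73}{2} = \frac{11875}{2}$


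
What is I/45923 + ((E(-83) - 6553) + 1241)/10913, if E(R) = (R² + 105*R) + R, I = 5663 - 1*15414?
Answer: -438022646/501157699 ≈ -0.87402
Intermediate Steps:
I = -9751 (I = 5663 - 15414 = -9751)
E(R) = R² + 106*R
I/45923 + ((E(-83) - 6553) + 1241)/10913 = -9751/45923 + ((-83*(106 - 83) - 6553) + 1241)/10913 = -9751*1/45923 + ((-83*23 - 6553) + 1241)*(1/10913) = -9751/45923 + ((-1909 - 6553) + 1241)*(1/10913) = -9751/45923 + (-8462 + 1241)*(1/10913) = -9751/45923 - 7221*1/10913 = -9751/45923 - 7221/10913 = -438022646/501157699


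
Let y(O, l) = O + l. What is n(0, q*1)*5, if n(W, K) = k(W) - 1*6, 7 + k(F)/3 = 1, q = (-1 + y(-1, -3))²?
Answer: -120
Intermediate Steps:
q = 25 (q = (-1 + (-1 - 3))² = (-1 - 4)² = (-5)² = 25)
k(F) = -18 (k(F) = -21 + 3*1 = -21 + 3 = -18)
n(W, K) = -24 (n(W, K) = -18 - 1*6 = -18 - 6 = -24)
n(0, q*1)*5 = -24*5 = -120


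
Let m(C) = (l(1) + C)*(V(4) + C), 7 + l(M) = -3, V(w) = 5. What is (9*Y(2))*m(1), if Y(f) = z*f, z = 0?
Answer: 0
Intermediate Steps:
l(M) = -10 (l(M) = -7 - 3 = -10)
Y(f) = 0 (Y(f) = 0*f = 0)
m(C) = (-10 + C)*(5 + C)
(9*Y(2))*m(1) = (9*0)*(-50 + 1² - 5*1) = 0*(-50 + 1 - 5) = 0*(-54) = 0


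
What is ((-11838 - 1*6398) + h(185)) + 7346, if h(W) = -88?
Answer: -10978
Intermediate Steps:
((-11838 - 1*6398) + h(185)) + 7346 = ((-11838 - 1*6398) - 88) + 7346 = ((-11838 - 6398) - 88) + 7346 = (-18236 - 88) + 7346 = -18324 + 7346 = -10978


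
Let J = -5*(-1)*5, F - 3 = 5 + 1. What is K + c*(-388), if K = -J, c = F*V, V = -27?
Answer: 94259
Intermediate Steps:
F = 9 (F = 3 + (5 + 1) = 3 + 6 = 9)
J = 25 (J = 5*5 = 25)
c = -243 (c = 9*(-27) = -243)
K = -25 (K = -1*25 = -25)
K + c*(-388) = -25 - 243*(-388) = -25 + 94284 = 94259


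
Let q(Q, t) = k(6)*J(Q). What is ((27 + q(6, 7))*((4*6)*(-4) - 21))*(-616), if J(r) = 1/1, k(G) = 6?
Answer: 2378376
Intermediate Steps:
J(r) = 1 (J(r) = 1*1 = 1)
q(Q, t) = 6 (q(Q, t) = 6*1 = 6)
((27 + q(6, 7))*((4*6)*(-4) - 21))*(-616) = ((27 + 6)*((4*6)*(-4) - 21))*(-616) = (33*(24*(-4) - 21))*(-616) = (33*(-96 - 21))*(-616) = (33*(-117))*(-616) = -3861*(-616) = 2378376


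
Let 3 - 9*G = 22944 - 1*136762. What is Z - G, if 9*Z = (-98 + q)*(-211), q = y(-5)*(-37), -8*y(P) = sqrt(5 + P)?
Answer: -93143/9 ≈ -10349.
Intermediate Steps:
y(P) = -sqrt(5 + P)/8
q = 0 (q = -sqrt(5 - 5)/8*(-37) = -sqrt(0)/8*(-37) = -1/8*0*(-37) = 0*(-37) = 0)
Z = 20678/9 (Z = ((-98 + 0)*(-211))/9 = (-98*(-211))/9 = (1/9)*20678 = 20678/9 ≈ 2297.6)
G = 113821/9 (G = 1/3 - (22944 - 1*136762)/9 = 1/3 - (22944 - 136762)/9 = 1/3 - 1/9*(-113818) = 1/3 + 113818/9 = 113821/9 ≈ 12647.)
Z - G = 20678/9 - 1*113821/9 = 20678/9 - 113821/9 = -93143/9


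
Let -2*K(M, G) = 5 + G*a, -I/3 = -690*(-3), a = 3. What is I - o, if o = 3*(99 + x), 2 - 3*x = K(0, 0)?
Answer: -13023/2 ≈ -6511.5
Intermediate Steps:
I = -6210 (I = -(-2070)*(-3) = -3*2070 = -6210)
K(M, G) = -5/2 - 3*G/2 (K(M, G) = -(5 + G*3)/2 = -(5 + 3*G)/2 = -5/2 - 3*G/2)
x = 3/2 (x = ⅔ - (-5/2 - 3/2*0)/3 = ⅔ - (-5/2 + 0)/3 = ⅔ - ⅓*(-5/2) = ⅔ + ⅚ = 3/2 ≈ 1.5000)
o = 603/2 (o = 3*(99 + 3/2) = 3*(201/2) = 603/2 ≈ 301.50)
I - o = -6210 - 1*603/2 = -6210 - 603/2 = -13023/2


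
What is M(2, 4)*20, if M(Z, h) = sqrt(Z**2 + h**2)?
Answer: 40*sqrt(5) ≈ 89.443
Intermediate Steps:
M(2, 4)*20 = sqrt(2**2 + 4**2)*20 = sqrt(4 + 16)*20 = sqrt(20)*20 = (2*sqrt(5))*20 = 40*sqrt(5)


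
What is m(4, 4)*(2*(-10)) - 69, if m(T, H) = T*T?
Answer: -389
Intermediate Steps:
m(T, H) = T²
m(4, 4)*(2*(-10)) - 69 = 4²*(2*(-10)) - 69 = 16*(-20) - 69 = -320 - 69 = -389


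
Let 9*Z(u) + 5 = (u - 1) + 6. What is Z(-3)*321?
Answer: -107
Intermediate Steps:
Z(u) = u/9 (Z(u) = -5/9 + ((u - 1) + 6)/9 = -5/9 + ((-1 + u) + 6)/9 = -5/9 + (5 + u)/9 = -5/9 + (5/9 + u/9) = u/9)
Z(-3)*321 = ((⅑)*(-3))*321 = -⅓*321 = -107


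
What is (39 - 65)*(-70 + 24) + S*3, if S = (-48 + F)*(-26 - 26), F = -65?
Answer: 18824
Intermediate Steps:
S = 5876 (S = (-48 - 65)*(-26 - 26) = -113*(-52) = 5876)
(39 - 65)*(-70 + 24) + S*3 = (39 - 65)*(-70 + 24) + 5876*3 = -26*(-46) + 17628 = 1196 + 17628 = 18824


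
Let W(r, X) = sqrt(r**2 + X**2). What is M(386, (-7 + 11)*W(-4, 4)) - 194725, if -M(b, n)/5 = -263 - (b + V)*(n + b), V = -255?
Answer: 59420 + 10480*sqrt(2) ≈ 74241.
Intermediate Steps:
W(r, X) = sqrt(X**2 + r**2)
M(b, n) = 1315 + 5*(-255 + b)*(b + n) (M(b, n) = -5*(-263 - (b - 255)*(n + b)) = -5*(-263 - (-255 + b)*(b + n)) = 1315 + 5*(-255 + b)*(b + n))
M(386, (-7 + 11)*W(-4, 4)) - 194725 = (1315 - 1275*386 - 1275*(-7 + 11)*sqrt(4**2 + (-4)**2) + 5*386**2 + 5*386*((-7 + 11)*sqrt(4**2 + (-4)**2))) - 194725 = (1315 - 492150 - 5100*sqrt(16 + 16) + 5*148996 + 5*386*(4*sqrt(16 + 16))) - 194725 = (1315 - 492150 - 5100*sqrt(32) + 744980 + 5*386*(4*sqrt(32))) - 194725 = (1315 - 492150 - 5100*4*sqrt(2) + 744980 + 5*386*(4*(4*sqrt(2)))) - 194725 = (1315 - 492150 - 20400*sqrt(2) + 744980 + 5*386*(16*sqrt(2))) - 194725 = (1315 - 492150 - 20400*sqrt(2) + 744980 + 30880*sqrt(2)) - 194725 = (254145 + 10480*sqrt(2)) - 194725 = 59420 + 10480*sqrt(2)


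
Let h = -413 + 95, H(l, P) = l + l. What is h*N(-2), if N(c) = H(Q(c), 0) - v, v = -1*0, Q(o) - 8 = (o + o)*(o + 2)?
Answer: -5088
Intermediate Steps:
Q(o) = 8 + 2*o*(2 + o) (Q(o) = 8 + (o + o)*(o + 2) = 8 + (2*o)*(2 + o) = 8 + 2*o*(2 + o))
v = 0
H(l, P) = 2*l
h = -318
N(c) = 16 + 4*c² + 8*c (N(c) = 2*(8 + 2*c² + 4*c) - 1*0 = (16 + 4*c² + 8*c) + 0 = 16 + 4*c² + 8*c)
h*N(-2) = -318*(16 + 4*(-2)² + 8*(-2)) = -318*(16 + 4*4 - 16) = -318*(16 + 16 - 16) = -318*16 = -5088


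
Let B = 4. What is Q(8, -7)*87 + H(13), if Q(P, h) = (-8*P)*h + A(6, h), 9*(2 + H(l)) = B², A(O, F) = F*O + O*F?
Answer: 285010/9 ≈ 31668.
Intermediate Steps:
A(O, F) = 2*F*O (A(O, F) = F*O + F*O = 2*F*O)
H(l) = -2/9 (H(l) = -2 + (⅑)*4² = -2 + (⅑)*16 = -2 + 16/9 = -2/9)
Q(P, h) = 12*h - 8*P*h (Q(P, h) = (-8*P)*h + 2*h*6 = -8*P*h + 12*h = 12*h - 8*P*h)
Q(8, -7)*87 + H(13) = (4*(-7)*(3 - 2*8))*87 - 2/9 = (4*(-7)*(3 - 16))*87 - 2/9 = (4*(-7)*(-13))*87 - 2/9 = 364*87 - 2/9 = 31668 - 2/9 = 285010/9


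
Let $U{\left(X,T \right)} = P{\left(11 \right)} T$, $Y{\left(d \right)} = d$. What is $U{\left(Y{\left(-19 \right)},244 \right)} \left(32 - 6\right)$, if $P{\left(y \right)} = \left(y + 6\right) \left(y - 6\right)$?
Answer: $539240$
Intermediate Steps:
$P{\left(y \right)} = \left(-6 + y\right) \left(6 + y\right)$ ($P{\left(y \right)} = \left(6 + y\right) \left(-6 + y\right) = \left(-6 + y\right) \left(6 + y\right)$)
$U{\left(X,T \right)} = 85 T$ ($U{\left(X,T \right)} = \left(-36 + 11^{2}\right) T = \left(-36 + 121\right) T = 85 T$)
$U{\left(Y{\left(-19 \right)},244 \right)} \left(32 - 6\right) = 85 \cdot 244 \left(32 - 6\right) = 20740 \cdot 26 = 539240$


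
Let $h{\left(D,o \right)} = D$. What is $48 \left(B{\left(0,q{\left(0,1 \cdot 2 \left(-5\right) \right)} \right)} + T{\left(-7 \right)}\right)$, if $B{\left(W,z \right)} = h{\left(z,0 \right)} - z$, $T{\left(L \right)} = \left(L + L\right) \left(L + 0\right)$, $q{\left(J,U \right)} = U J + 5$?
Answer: $4704$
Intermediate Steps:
$q{\left(J,U \right)} = 5 + J U$ ($q{\left(J,U \right)} = J U + 5 = 5 + J U$)
$T{\left(L \right)} = 2 L^{2}$ ($T{\left(L \right)} = 2 L L = 2 L^{2}$)
$B{\left(W,z \right)} = 0$ ($B{\left(W,z \right)} = z - z = 0$)
$48 \left(B{\left(0,q{\left(0,1 \cdot 2 \left(-5\right) \right)} \right)} + T{\left(-7 \right)}\right) = 48 \left(0 + 2 \left(-7\right)^{2}\right) = 48 \left(0 + 2 \cdot 49\right) = 48 \left(0 + 98\right) = 48 \cdot 98 = 4704$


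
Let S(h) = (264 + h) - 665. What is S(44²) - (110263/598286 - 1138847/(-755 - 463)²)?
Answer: 681470122800335/443785819932 ≈ 1535.6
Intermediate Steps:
S(h) = -401 + h
S(44²) - (110263/598286 - 1138847/(-755 - 463)²) = (-401 + 44²) - (110263/598286 - 1138847/(-755 - 463)²) = (-401 + 1936) - (110263*(1/598286) - 1138847/((-1218)²)) = 1535 - (110263/598286 - 1138847/1483524) = 1535 - 1*(-258889204715/443785819932) = 1535 + 258889204715/443785819932 = 681470122800335/443785819932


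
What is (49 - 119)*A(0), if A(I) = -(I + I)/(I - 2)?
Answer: 0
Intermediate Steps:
A(I) = -2*I/(-2 + I)
(49 - 119)*A(0) = (49 - 119)*(-2*0/(-2 + 0)) = -(-140)*0/(-2) = -(-140)*0*(-1)/2 = -70*0 = 0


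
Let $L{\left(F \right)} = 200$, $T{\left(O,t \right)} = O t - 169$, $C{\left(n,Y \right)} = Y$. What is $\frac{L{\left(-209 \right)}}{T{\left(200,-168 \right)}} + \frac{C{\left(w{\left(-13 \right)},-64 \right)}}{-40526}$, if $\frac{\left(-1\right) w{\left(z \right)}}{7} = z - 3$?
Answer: $- \frac{2971992}{684261247} \approx -0.0043434$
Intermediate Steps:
$w{\left(z \right)} = 21 - 7 z$ ($w{\left(z \right)} = - 7 \left(z - 3\right) = - 7 \left(-3 + z\right) = 21 - 7 z$)
$T{\left(O,t \right)} = -169 + O t$
$\frac{L{\left(-209 \right)}}{T{\left(200,-168 \right)}} + \frac{C{\left(w{\left(-13 \right)},-64 \right)}}{-40526} = \frac{200}{-169 + 200 \left(-168\right)} - \frac{64}{-40526} = \frac{200}{-169 - 33600} - - \frac{32}{20263} = \frac{200}{-33769} + \frac{32}{20263} = 200 \left(- \frac{1}{33769}\right) + \frac{32}{20263} = - \frac{200}{33769} + \frac{32}{20263} = - \frac{2971992}{684261247}$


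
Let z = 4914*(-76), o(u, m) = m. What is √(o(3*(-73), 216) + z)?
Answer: 432*I*√2 ≈ 610.94*I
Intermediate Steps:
z = -373464
√(o(3*(-73), 216) + z) = √(216 - 373464) = √(-373248) = 432*I*√2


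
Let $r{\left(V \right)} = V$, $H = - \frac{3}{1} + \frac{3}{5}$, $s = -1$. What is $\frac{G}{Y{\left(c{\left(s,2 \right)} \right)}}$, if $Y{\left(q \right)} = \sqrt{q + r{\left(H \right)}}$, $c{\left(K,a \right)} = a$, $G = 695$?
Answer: $- \frac{695 i \sqrt{10}}{2} \approx - 1098.9 i$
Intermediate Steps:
$H = - \frac{12}{5}$ ($H = \left(-3\right) 1 + 3 \cdot \frac{1}{5} = -3 + \frac{3}{5} = - \frac{12}{5} \approx -2.4$)
$Y{\left(q \right)} = \sqrt{- \frac{12}{5} + q}$ ($Y{\left(q \right)} = \sqrt{q - \frac{12}{5}} = \sqrt{- \frac{12}{5} + q}$)
$\frac{G}{Y{\left(c{\left(s,2 \right)} \right)}} = \frac{695}{\frac{1}{5} \sqrt{-60 + 25 \cdot 2}} = \frac{695}{\frac{1}{5} \sqrt{-60 + 50}} = \frac{695}{\frac{1}{5} \sqrt{-10}} = \frac{695}{\frac{1}{5} i \sqrt{10}} = 695 \left(- \frac{i \sqrt{10}}{2}\right) = - \frac{695 i \sqrt{10}}{2}$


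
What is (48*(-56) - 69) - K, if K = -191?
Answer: -2566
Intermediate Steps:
(48*(-56) - 69) - K = (48*(-56) - 69) - 1*(-191) = (-2688 - 69) + 191 = -2757 + 191 = -2566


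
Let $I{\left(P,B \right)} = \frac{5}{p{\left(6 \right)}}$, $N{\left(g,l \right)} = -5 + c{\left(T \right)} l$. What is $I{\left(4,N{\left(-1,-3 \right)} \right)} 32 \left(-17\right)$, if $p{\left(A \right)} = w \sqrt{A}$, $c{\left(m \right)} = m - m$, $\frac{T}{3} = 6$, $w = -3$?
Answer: $\frac{1360 \sqrt{6}}{9} \approx 370.15$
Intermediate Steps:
$T = 18$ ($T = 3 \cdot 6 = 18$)
$c{\left(m \right)} = 0$
$p{\left(A \right)} = - 3 \sqrt{A}$
$N{\left(g,l \right)} = -5$ ($N{\left(g,l \right)} = -5 + 0 l = -5 + 0 = -5$)
$I{\left(P,B \right)} = - \frac{5 \sqrt{6}}{18}$ ($I{\left(P,B \right)} = \frac{5}{\left(-3\right) \sqrt{6}} = 5 \left(- \frac{\sqrt{6}}{18}\right) = - \frac{5 \sqrt{6}}{18}$)
$I{\left(4,N{\left(-1,-3 \right)} \right)} 32 \left(-17\right) = - \frac{5 \sqrt{6}}{18} \cdot 32 \left(-17\right) = - \frac{80 \sqrt{6}}{9} \left(-17\right) = \frac{1360 \sqrt{6}}{9}$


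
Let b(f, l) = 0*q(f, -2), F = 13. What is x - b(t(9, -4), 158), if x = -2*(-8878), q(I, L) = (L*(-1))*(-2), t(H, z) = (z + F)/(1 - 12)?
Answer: 17756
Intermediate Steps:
t(H, z) = -13/11 - z/11 (t(H, z) = (z + 13)/(1 - 12) = (13 + z)/(-11) = (13 + z)*(-1/11) = -13/11 - z/11)
q(I, L) = 2*L (q(I, L) = -L*(-2) = 2*L)
x = 17756
b(f, l) = 0 (b(f, l) = 0*(2*(-2)) = 0*(-4) = 0)
x - b(t(9, -4), 158) = 17756 - 1*0 = 17756 + 0 = 17756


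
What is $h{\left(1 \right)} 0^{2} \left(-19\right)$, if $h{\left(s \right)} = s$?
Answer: $0$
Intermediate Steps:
$h{\left(1 \right)} 0^{2} \left(-19\right) = 1 \cdot 0^{2} \left(-19\right) = 1 \cdot 0 \left(-19\right) = 0 \left(-19\right) = 0$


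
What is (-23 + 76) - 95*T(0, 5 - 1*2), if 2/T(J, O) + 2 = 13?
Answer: 393/11 ≈ 35.727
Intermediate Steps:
T(J, O) = 2/11 (T(J, O) = 2/(-2 + 13) = 2/11)
(-23 + 76) - 95*T(0, 5 - 1*2) = (-23 + 76) - 95*2/11 = 53 - 190/11 = 393/11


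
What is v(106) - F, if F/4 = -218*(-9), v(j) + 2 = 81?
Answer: -7769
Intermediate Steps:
v(j) = 79 (v(j) = -2 + 81 = 79)
F = 7848 (F = 4*(-218*(-9)) = 4*1962 = 7848)
v(106) - F = 79 - 1*7848 = 79 - 7848 = -7769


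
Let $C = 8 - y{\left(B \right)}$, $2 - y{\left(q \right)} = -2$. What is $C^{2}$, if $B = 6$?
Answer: $16$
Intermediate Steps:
$y{\left(q \right)} = 4$ ($y{\left(q \right)} = 2 - -2 = 2 + 2 = 4$)
$C = 4$ ($C = 8 - 4 = 4$)
$C^{2} = 4^{2} = 16$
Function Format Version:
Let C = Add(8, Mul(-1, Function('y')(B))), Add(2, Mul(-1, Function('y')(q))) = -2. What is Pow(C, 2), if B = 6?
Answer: 16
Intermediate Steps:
Function('y')(q) = 4 (Function('y')(q) = Add(2, Mul(-1, -2)) = Add(2, 2) = 4)
C = 4 (C = Add(8, Mul(-1, 4)) = Add(8, -4) = 4)
Pow(C, 2) = Pow(4, 2) = 16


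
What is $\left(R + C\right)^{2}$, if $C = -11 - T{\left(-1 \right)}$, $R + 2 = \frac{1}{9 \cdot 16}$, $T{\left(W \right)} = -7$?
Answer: $\frac{744769}{20736} \approx 35.917$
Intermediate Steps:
$R = - \frac{287}{144}$ ($R = -2 + \frac{1}{9 \cdot 16} = -2 + \frac{1}{144} = - \frac{287}{144} \approx -1.9931$)
$C = -4$ ($C = -11 - -7 = -11 + 7 = -4$)
$\left(R + C\right)^{2} = \left(- \frac{287}{144} - 4\right)^{2} = \left(- \frac{863}{144}\right)^{2} = \frac{744769}{20736}$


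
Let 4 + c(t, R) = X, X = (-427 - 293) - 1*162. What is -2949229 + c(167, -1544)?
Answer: -2950115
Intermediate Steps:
X = -882 (X = -720 - 162 = -882)
c(t, R) = -886 (c(t, R) = -4 - 882 = -886)
-2949229 + c(167, -1544) = -2949229 - 886 = -2950115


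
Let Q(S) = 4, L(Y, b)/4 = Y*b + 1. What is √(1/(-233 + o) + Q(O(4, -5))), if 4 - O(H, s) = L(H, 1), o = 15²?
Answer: √62/4 ≈ 1.9685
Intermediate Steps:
o = 225
L(Y, b) = 4 + 4*Y*b (L(Y, b) = 4*(Y*b + 1) = 4*(1 + Y*b) = 4 + 4*Y*b)
O(H, s) = -4*H (O(H, s) = 4 - (4 + 4*H*1) = 4 - (4 + 4*H) = 4 + (-4 - 4*H) = -4*H)
√(1/(-233 + o) + Q(O(4, -5))) = √(1/(-233 + 225) + 4) = √(1/(-8) + 4) = √(-⅛ + 4) = √(31/8) = √62/4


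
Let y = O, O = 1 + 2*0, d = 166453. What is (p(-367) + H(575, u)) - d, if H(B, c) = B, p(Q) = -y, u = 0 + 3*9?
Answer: -165879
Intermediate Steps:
O = 1 (O = 1 + 0 = 1)
y = 1
u = 27 (u = 0 + 27 = 27)
p(Q) = -1 (p(Q) = -1*1 = -1)
(p(-367) + H(575, u)) - d = (-1 + 575) - 1*166453 = 574 - 166453 = -165879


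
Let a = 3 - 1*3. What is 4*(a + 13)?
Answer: 52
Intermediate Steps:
a = 0 (a = 3 - 3 = 0)
4*(a + 13) = 4*(0 + 13) = 4*13 = 52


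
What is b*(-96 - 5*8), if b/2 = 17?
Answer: -4624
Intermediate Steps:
b = 34 (b = 2*17 = 34)
b*(-96 - 5*8) = 34*(-96 - 5*8) = 34*(-96 - 40) = 34*(-136) = -4624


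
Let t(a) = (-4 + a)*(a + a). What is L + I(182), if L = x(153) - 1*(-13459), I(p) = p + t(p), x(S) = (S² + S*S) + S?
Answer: 125404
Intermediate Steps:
t(a) = 2*a*(-4 + a) (t(a) = (-4 + a)*(2*a) = 2*a*(-4 + a))
x(S) = S + 2*S² (x(S) = (S² + S²) + S = 2*S² + S = S + 2*S²)
I(p) = p + 2*p*(-4 + p)
L = 60430 (L = 153*(1 + 2*153) - 1*(-13459) = 153*(1 + 306) + 13459 = 153*307 + 13459 = 46971 + 13459 = 60430)
L + I(182) = 60430 + 182*(-7 + 2*182) = 60430 + 182*(-7 + 364) = 60430 + 182*357 = 60430 + 64974 = 125404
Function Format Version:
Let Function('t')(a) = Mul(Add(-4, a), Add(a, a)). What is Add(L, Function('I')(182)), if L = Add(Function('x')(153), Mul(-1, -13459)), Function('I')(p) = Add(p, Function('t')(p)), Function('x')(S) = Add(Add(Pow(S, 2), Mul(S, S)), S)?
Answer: 125404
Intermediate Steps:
Function('t')(a) = Mul(2, a, Add(-4, a)) (Function('t')(a) = Mul(Add(-4, a), Mul(2, a)) = Mul(2, a, Add(-4, a)))
Function('x')(S) = Add(S, Mul(2, Pow(S, 2))) (Function('x')(S) = Add(Add(Pow(S, 2), Pow(S, 2)), S) = Add(Mul(2, Pow(S, 2)), S) = Add(S, Mul(2, Pow(S, 2))))
Function('I')(p) = Add(p, Mul(2, p, Add(-4, p)))
L = 60430 (L = Add(Mul(153, Add(1, Mul(2, 153))), Mul(-1, -13459)) = Add(Mul(153, Add(1, 306)), 13459) = Add(Mul(153, 307), 13459) = Add(46971, 13459) = 60430)
Add(L, Function('I')(182)) = Add(60430, Mul(182, Add(-7, Mul(2, 182)))) = Add(60430, Mul(182, Add(-7, 364))) = Add(60430, Mul(182, 357)) = Add(60430, 64974) = 125404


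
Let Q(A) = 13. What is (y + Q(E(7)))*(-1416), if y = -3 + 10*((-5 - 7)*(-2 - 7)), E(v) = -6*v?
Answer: -1543440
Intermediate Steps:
y = 1077 (y = -3 + 10*(-12*(-9)) = -3 + 10*108 = -3 + 1080 = 1077)
(y + Q(E(7)))*(-1416) = (1077 + 13)*(-1416) = 1090*(-1416) = -1543440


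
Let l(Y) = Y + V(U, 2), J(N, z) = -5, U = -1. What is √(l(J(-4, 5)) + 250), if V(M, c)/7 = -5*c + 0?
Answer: 5*√7 ≈ 13.229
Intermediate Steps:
V(M, c) = -35*c (V(M, c) = 7*(-5*c + 0) = 7*(-5*c) = -35*c)
l(Y) = -70 + Y (l(Y) = Y - 35*2 = Y - 70 = -70 + Y)
√(l(J(-4, 5)) + 250) = √((-70 - 5) + 250) = √(-75 + 250) = √175 = 5*√7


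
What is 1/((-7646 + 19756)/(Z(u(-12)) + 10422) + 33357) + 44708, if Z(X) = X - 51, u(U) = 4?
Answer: 3094607153551/69218197 ≈ 44708.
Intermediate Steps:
Z(X) = -51 + X
1/((-7646 + 19756)/(Z(u(-12)) + 10422) + 33357) + 44708 = 1/((-7646 + 19756)/((-51 + 4) + 10422) + 33357) + 44708 = 1/(12110/(-47 + 10422) + 33357) + 44708 = 1/(12110/10375 + 33357) + 44708 = 1/(12110*(1/10375) + 33357) + 44708 = 1/(2422/2075 + 33357) + 44708 = 1/(69218197/2075) + 44708 = 2075/69218197 + 44708 = 3094607153551/69218197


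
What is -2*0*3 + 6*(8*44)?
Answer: 2112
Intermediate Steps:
-2*0*3 + 6*(8*44) = 0*3 + 6*352 = 0 + 2112 = 2112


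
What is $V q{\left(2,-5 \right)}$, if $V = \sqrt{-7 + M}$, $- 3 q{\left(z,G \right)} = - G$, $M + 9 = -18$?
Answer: $- \frac{5 i \sqrt{34}}{3} \approx - 9.7182 i$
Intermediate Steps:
$M = -27$ ($M = -9 - 18 = -27$)
$q{\left(z,G \right)} = \frac{G}{3}$ ($q{\left(z,G \right)} = - \frac{\left(-1\right) G}{3} = \frac{G}{3}$)
$V = i \sqrt{34}$ ($V = \sqrt{-7 - 27} = \sqrt{-34} = i \sqrt{34} \approx 5.8309 i$)
$V q{\left(2,-5 \right)} = i \sqrt{34} \cdot \frac{1}{3} \left(-5\right) = i \sqrt{34} \left(- \frac{5}{3}\right) = - \frac{5 i \sqrt{34}}{3}$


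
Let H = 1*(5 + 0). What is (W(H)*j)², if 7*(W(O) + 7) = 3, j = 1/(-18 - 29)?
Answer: 2116/108241 ≈ 0.019549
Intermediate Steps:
H = 5 (H = 1*5 = 5)
j = -1/47 (j = 1/(-47) = -1/47 ≈ -0.021277)
W(O) = -46/7 (W(O) = -7 + (⅐)*3 = -7 + 3/7 = -46/7)
(W(H)*j)² = (-46/7*(-1/47))² = (46/329)² = 2116/108241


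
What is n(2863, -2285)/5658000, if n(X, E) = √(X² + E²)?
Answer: √13417994/5658000 ≈ 0.00064741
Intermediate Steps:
n(X, E) = √(E² + X²)
n(2863, -2285)/5658000 = √((-2285)² + 2863²)/5658000 = √(5221225 + 8196769)*(1/5658000) = √13417994*(1/5658000) = √13417994/5658000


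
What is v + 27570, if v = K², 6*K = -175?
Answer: 1023145/36 ≈ 28421.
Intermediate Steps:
K = -175/6 (K = (⅙)*(-175) = -175/6 ≈ -29.167)
v = 30625/36 (v = (-175/6)² = 30625/36 ≈ 850.69)
v + 27570 = 30625/36 + 27570 = 1023145/36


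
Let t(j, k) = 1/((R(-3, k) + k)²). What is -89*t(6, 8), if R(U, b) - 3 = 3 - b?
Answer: -89/36 ≈ -2.4722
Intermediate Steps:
R(U, b) = 6 - b (R(U, b) = 3 + (3 - b) = 6 - b)
t(j, k) = 1/36 (t(j, k) = 1/(((6 - k) + k)²) = 1/(6²) = 1/36)
-89*t(6, 8) = -89*1/36 = -89/36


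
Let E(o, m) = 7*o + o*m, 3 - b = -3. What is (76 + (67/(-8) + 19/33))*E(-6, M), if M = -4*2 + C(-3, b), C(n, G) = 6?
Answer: -90025/44 ≈ -2046.0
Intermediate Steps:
b = 6 (b = 3 - 1*(-3) = 3 + 3 = 6)
M = -2 (M = -4*2 + 6 = -8 + 6 = -2)
E(o, m) = 7*o + m*o
(76 + (67/(-8) + 19/33))*E(-6, M) = (76 + (67/(-8) + 19/33))*(-6*(7 - 2)) = (76 + (67*(-1/8) + 19*(1/33)))*(-6*5) = (76 + (-67/8 + 19/33))*(-30) = (76 - 2059/264)*(-30) = (18005/264)*(-30) = -90025/44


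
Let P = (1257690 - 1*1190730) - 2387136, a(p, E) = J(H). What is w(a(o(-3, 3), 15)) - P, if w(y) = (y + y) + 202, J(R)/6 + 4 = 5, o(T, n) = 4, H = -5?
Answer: 2320390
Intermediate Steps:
J(R) = 6 (J(R) = -24 + 6*5 = -24 + 30 = 6)
a(p, E) = 6
w(y) = 202 + 2*y (w(y) = 2*y + 202 = 202 + 2*y)
P = -2320176 (P = (1257690 - 1190730) - 2387136 = 66960 - 2387136 = -2320176)
w(a(o(-3, 3), 15)) - P = (202 + 2*6) - 1*(-2320176) = (202 + 12) + 2320176 = 214 + 2320176 = 2320390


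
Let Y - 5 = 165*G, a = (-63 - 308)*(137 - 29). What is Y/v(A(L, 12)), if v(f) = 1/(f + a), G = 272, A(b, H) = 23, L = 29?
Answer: -1797419825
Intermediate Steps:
a = -40068 (a = -371*108 = -40068)
v(f) = 1/(-40068 + f) (v(f) = 1/(f - 40068) = 1/(-40068 + f))
Y = 44885 (Y = 5 + 165*272 = 5 + 44880 = 44885)
Y/v(A(L, 12)) = 44885/(1/(-40068 + 23)) = 44885/(1/(-40045)) = 44885/(-1/40045) = 44885*(-40045) = -1797419825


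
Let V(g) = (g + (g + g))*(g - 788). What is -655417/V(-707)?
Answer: -93631/452985 ≈ -0.20670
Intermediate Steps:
V(g) = 3*g*(-788 + g) (V(g) = (g + 2*g)*(-788 + g) = (3*g)*(-788 + g) = 3*g*(-788 + g))
-655417/V(-707) = -655417*(-1/(2121*(-788 - 707))) = -655417/(3*(-707)*(-1495)) = -655417/3170895 = -655417*1/3170895 = -93631/452985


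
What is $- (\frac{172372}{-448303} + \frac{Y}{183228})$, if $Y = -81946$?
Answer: $\frac{34160007227}{41070831042} \approx 0.83173$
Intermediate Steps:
$- (\frac{172372}{-448303} + \frac{Y}{183228}) = - (\frac{172372}{-448303} - \frac{81946}{183228}) = - (172372 \left(- \frac{1}{448303}\right) - \frac{40973}{91614}) = - (- \frac{172372}{448303} - \frac{40973}{91614}) = \left(-1\right) \left(- \frac{34160007227}{41070831042}\right) = \frac{34160007227}{41070831042}$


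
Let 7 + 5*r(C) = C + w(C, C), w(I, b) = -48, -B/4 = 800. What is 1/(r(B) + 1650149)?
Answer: 1/1649498 ≈ 6.0624e-7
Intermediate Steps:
B = -3200 (B = -4*800 = -3200)
r(C) = -11 + C/5 (r(C) = -7/5 + (C - 48)/5 = -7/5 + (-48 + C)/5 = -7/5 + (-48/5 + C/5) = -11 + C/5)
1/(r(B) + 1650149) = 1/((-11 + (⅕)*(-3200)) + 1650149) = 1/((-11 - 640) + 1650149) = 1/(-651 + 1650149) = 1/1649498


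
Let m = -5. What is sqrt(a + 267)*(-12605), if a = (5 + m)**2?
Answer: -12605*sqrt(267) ≈ -2.0597e+5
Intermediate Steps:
a = 0 (a = (5 - 5)**2 = 0**2 = 0)
sqrt(a + 267)*(-12605) = sqrt(0 + 267)*(-12605) = sqrt(267)*(-12605) = -12605*sqrt(267)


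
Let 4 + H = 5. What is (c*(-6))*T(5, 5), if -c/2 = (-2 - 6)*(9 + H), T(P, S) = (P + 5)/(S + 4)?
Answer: -3200/3 ≈ -1066.7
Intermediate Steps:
H = 1 (H = -4 + 5 = 1)
T(P, S) = (5 + P)/(4 + S)
c = 160 (c = -2*(-2 - 6)*(9 + 1) = -(-16)*10 = -2*(-80) = 160)
(c*(-6))*T(5, 5) = (160*(-6))*((5 + 5)/(4 + 5)) = -960*10/9 = -3200/3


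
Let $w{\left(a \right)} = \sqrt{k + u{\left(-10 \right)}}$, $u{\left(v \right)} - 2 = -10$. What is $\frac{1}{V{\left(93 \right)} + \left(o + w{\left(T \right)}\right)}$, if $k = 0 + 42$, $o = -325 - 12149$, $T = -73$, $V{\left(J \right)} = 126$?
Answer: $- \frac{6174}{76236535} - \frac{\sqrt{34}}{152473070} \approx -8.1023 \cdot 10^{-5}$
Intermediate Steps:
$o = -12474$ ($o = -325 - 12149 = -12474$)
$k = 42$
$u{\left(v \right)} = -8$ ($u{\left(v \right)} = 2 - 10 = -8$)
$w{\left(a \right)} = \sqrt{34}$ ($w{\left(a \right)} = \sqrt{42 - 8} = \sqrt{34}$)
$\frac{1}{V{\left(93 \right)} + \left(o + w{\left(T \right)}\right)} = \frac{1}{126 - \left(12474 - \sqrt{34}\right)} = \frac{1}{-12348 + \sqrt{34}}$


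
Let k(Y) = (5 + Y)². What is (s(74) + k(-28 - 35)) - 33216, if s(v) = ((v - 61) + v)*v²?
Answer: 446560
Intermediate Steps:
s(v) = v²*(-61 + 2*v) (s(v) = ((-61 + v) + v)*v² = (-61 + 2*v)*v² = v²*(-61 + 2*v))
(s(74) + k(-28 - 35)) - 33216 = (74²*(-61 + 2*74) + (5 + (-28 - 35))²) - 33216 = (5476*(-61 + 148) + (5 - 63)²) - 33216 = (5476*87 + (-58)²) - 33216 = (476412 + 3364) - 33216 = 479776 - 33216 = 446560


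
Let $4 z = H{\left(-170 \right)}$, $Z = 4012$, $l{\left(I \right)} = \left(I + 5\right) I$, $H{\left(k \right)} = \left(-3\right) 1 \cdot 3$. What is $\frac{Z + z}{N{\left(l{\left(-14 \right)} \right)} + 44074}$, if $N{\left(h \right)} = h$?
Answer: $\frac{16039}{176800} \approx 0.090718$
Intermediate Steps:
$H{\left(k \right)} = -9$ ($H{\left(k \right)} = \left(-3\right) 3 = -9$)
$l{\left(I \right)} = I \left(5 + I\right)$ ($l{\left(I \right)} = \left(5 + I\right) I = I \left(5 + I\right)$)
$z = - \frac{9}{4}$ ($z = \frac{1}{4} \left(-9\right) = - \frac{9}{4} \approx -2.25$)
$\frac{Z + z}{N{\left(l{\left(-14 \right)} \right)} + 44074} = \frac{4012 - \frac{9}{4}}{- 14 \left(5 - 14\right) + 44074} = \frac{16039}{4 \left(\left(-14\right) \left(-9\right) + 44074\right)} = \frac{16039}{4 \left(126 + 44074\right)} = \frac{16039}{4 \cdot 44200} = \frac{16039}{4} \cdot \frac{1}{44200} = \frac{16039}{176800}$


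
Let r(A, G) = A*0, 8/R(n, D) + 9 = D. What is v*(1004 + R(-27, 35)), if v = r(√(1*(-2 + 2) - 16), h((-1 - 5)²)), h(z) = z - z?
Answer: 0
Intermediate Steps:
R(n, D) = 8/(-9 + D)
h(z) = 0
r(A, G) = 0
v = 0
v*(1004 + R(-27, 35)) = 0*(1004 + 8/(-9 + 35)) = 0*(1004 + 8/26) = 0*(1004 + 8*(1/26)) = 0*(1004 + 4/13) = 0*(13056/13) = 0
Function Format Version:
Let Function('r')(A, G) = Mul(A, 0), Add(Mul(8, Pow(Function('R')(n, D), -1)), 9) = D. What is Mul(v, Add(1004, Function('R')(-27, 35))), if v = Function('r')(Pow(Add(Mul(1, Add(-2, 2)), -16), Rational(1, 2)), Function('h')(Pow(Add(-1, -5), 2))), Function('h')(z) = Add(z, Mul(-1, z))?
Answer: 0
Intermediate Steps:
Function('R')(n, D) = Mul(8, Pow(Add(-9, D), -1))
Function('h')(z) = 0
Function('r')(A, G) = 0
v = 0
Mul(v, Add(1004, Function('R')(-27, 35))) = Mul(0, Add(1004, Mul(8, Pow(Add(-9, 35), -1)))) = Mul(0, Add(1004, Mul(8, Pow(26, -1)))) = Mul(0, Add(1004, Mul(8, Rational(1, 26)))) = Mul(0, Add(1004, Rational(4, 13))) = Mul(0, Rational(13056, 13)) = 0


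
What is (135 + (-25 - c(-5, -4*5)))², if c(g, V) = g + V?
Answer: 18225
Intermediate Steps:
c(g, V) = V + g
(135 + (-25 - c(-5, -4*5)))² = (135 + (-25 - (-4*5 - 5)))² = (135 + (-25 - (-20 - 5)))² = (135 + (-25 - 1*(-25)))² = (135 + (-25 + 25))² = (135 + 0)² = 135² = 18225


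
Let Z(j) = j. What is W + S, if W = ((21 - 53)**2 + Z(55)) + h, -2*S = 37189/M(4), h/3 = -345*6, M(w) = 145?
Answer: -1525179/290 ≈ -5259.2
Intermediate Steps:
h = -6210 (h = 3*(-345*6) = 3*(-2070) = -6210)
S = -37189/290 (S = -37189/(2*145) = -1/2*37189/145 = -37189/290 ≈ -128.24)
W = -5131 (W = ((21 - 53)**2 + 55) - 6210 = ((-32)**2 + 55) - 6210 = (1024 + 55) - 6210 = 1079 - 6210 = -5131)
W + S = -5131 - 37189/290 = -1525179/290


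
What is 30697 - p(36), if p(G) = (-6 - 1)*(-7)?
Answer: 30648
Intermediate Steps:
p(G) = 49 (p(G) = -7*(-7) = 49)
30697 - p(36) = 30697 - 1*49 = 30697 - 49 = 30648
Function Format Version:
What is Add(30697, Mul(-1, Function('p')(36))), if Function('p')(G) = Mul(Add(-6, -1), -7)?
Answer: 30648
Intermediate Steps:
Function('p')(G) = 49 (Function('p')(G) = Mul(-7, -7) = 49)
Add(30697, Mul(-1, Function('p')(36))) = Add(30697, Mul(-1, 49)) = Add(30697, -49) = 30648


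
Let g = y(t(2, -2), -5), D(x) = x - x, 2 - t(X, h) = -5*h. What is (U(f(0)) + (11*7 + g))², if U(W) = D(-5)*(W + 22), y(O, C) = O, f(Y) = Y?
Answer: 4761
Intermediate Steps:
t(X, h) = 2 + 5*h (t(X, h) = 2 - (-5)*h = 2 + 5*h)
D(x) = 0
g = -8 (g = 2 + 5*(-2) = 2 - 10 = -8)
U(W) = 0 (U(W) = 0*(W + 22) = 0*(22 + W) = 0)
(U(f(0)) + (11*7 + g))² = (0 + (11*7 - 8))² = (0 + (77 - 8))² = (0 + 69)² = 69² = 4761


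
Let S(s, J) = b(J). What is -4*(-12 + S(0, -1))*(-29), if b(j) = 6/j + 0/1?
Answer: -2088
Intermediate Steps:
b(j) = 6/j (b(j) = 6/j + 0*1 = 6/j + 0 = 6/j)
S(s, J) = 6/J
-4*(-12 + S(0, -1))*(-29) = -4*(-12 + 6/(-1))*(-29) = -4*(-12 + 6*(-1))*(-29) = -4*(-12 - 6)*(-29) = -(-72)*(-29) = -4*522 = -2088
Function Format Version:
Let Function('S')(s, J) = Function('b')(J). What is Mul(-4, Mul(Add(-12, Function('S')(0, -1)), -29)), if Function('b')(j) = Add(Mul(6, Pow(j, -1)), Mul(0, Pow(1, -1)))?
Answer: -2088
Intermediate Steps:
Function('b')(j) = Mul(6, Pow(j, -1)) (Function('b')(j) = Add(Mul(6, Pow(j, -1)), Mul(0, 1)) = Add(Mul(6, Pow(j, -1)), 0) = Mul(6, Pow(j, -1)))
Function('S')(s, J) = Mul(6, Pow(J, -1))
Mul(-4, Mul(Add(-12, Function('S')(0, -1)), -29)) = Mul(-4, Mul(Add(-12, Mul(6, Pow(-1, -1))), -29)) = Mul(-4, Mul(Add(-12, Mul(6, -1)), -29)) = Mul(-4, Mul(Add(-12, -6), -29)) = Mul(-4, Mul(-18, -29)) = Mul(-4, 522) = -2088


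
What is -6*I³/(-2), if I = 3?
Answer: 81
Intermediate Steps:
-6*I³/(-2) = -6*3³/(-2) = -6*27*(-½) = -162*(-½) = 81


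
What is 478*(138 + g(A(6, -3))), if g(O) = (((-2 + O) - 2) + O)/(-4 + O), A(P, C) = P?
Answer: 67876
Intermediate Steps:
g(O) = (-4 + 2*O)/(-4 + O) (g(O) = ((-4 + O) + O)/(-4 + O) = (-4 + 2*O)/(-4 + O))
478*(138 + g(A(6, -3))) = 478*(138 + 2*(-2 + 6)/(-4 + 6)) = 478*(138 + 2*4/2) = 478*(138 + 2*(1/2)*4) = 478*(138 + 4) = 478*142 = 67876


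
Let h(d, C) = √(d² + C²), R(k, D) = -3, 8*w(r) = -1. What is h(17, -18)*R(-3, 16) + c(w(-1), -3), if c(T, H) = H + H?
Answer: -6 - 3*√613 ≈ -80.276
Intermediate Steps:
w(r) = -⅛ (w(r) = (⅛)*(-1) = -⅛)
c(T, H) = 2*H
h(d, C) = √(C² + d²)
h(17, -18)*R(-3, 16) + c(w(-1), -3) = √((-18)² + 17²)*(-3) + 2*(-3) = √(324 + 289)*(-3) - 6 = √613*(-3) - 6 = -3*√613 - 6 = -6 - 3*√613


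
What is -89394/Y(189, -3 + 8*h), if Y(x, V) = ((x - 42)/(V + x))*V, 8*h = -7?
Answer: 2666921/245 ≈ 10885.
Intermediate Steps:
h = -7/8 (h = (⅛)*(-7) = -7/8 ≈ -0.87500)
Y(x, V) = V*(-42 + x)/(V + x) (Y(x, V) = ((-42 + x)/(V + x))*V = V*(-42 + x)/(V + x))
-89394/Y(189, -3 + 8*h) = -89394*((-3 + 8*(-7/8)) + 189)/((-42 + 189)*(-3 + 8*(-7/8))) = -89394*((-3 - 7) + 189)/(147*(-3 - 7)) = -89394/((-10*147/(-10 + 189))) = -89394/((-10*147/179)) = -89394/((-10*1/179*147)) = -89394/(-1470/179) = -89394*(-179/1470) = 2666921/245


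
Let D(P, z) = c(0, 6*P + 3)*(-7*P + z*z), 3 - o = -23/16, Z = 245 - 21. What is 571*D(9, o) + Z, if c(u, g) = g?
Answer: -360791245/256 ≈ -1.4093e+6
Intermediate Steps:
Z = 224
o = 71/16 (o = 3 - (-23)/16 = 3 - 1*(-23/16) = 3 + 23/16 = 71/16 ≈ 4.4375)
D(P, z) = (3 + 6*P)*(z**2 - 7*P) (D(P, z) = (6*P + 3)*(-7*P + z*z) = (3 + 6*P)*(-7*P + z**2) = (3 + 6*P)*(z**2 - 7*P))
571*D(9, o) + Z = 571*(-3*(1 + 2*9)*(-(71/16)**2 + 7*9)) + 224 = 571*(-3*(1 + 18)*(-1*5041/256 + 63)) + 224 = 571*(-3*19*(-5041/256 + 63)) + 224 = 571*(-3*19*11087/256) + 224 = 571*(-631959/256) + 224 = -360848589/256 + 224 = -360791245/256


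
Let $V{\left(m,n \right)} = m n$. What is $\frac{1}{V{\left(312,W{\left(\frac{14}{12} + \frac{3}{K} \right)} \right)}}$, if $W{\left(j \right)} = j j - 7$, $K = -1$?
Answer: $- \frac{3}{3406} \approx -0.0008808$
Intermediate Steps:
$W{\left(j \right)} = -7 + j^{2}$ ($W{\left(j \right)} = j^{2} - 7 = -7 + j^{2}$)
$\frac{1}{V{\left(312,W{\left(\frac{14}{12} + \frac{3}{K} \right)} \right)}} = \frac{1}{312 \left(-7 + \left(\frac{14}{12} + \frac{3}{-1}\right)^{2}\right)} = \frac{1}{312 \left(-7 + \left(14 \cdot \frac{1}{12} + 3 \left(-1\right)\right)^{2}\right)} = \frac{1}{312 \left(-7 + \left(\frac{7}{6} - 3\right)^{2}\right)} = \frac{1}{312 \left(-7 + \left(- \frac{11}{6}\right)^{2}\right)} = \frac{1}{312 \left(-7 + \frac{121}{36}\right)} = \frac{1}{312 \left(- \frac{131}{36}\right)} = \frac{1}{- \frac{3406}{3}} = - \frac{3}{3406}$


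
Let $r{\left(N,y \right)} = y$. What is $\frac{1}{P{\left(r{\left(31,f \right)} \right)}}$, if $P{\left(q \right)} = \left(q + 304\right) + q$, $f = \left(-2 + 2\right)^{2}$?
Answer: $\frac{1}{304} \approx 0.0032895$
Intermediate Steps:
$f = 0$ ($f = 0^{2} = 0$)
$P{\left(q \right)} = 304 + 2 q$ ($P{\left(q \right)} = \left(304 + q\right) + q = 304 + 2 q$)
$\frac{1}{P{\left(r{\left(31,f \right)} \right)}} = \frac{1}{304 + 2 \cdot 0} = \frac{1}{304 + 0} = \frac{1}{304}$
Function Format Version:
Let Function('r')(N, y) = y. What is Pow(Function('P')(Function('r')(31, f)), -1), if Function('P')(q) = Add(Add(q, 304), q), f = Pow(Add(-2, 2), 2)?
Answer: Rational(1, 304) ≈ 0.0032895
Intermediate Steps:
f = 0 (f = Pow(0, 2) = 0)
Function('P')(q) = Add(304, Mul(2, q)) (Function('P')(q) = Add(Add(304, q), q) = Add(304, Mul(2, q)))
Pow(Function('P')(Function('r')(31, f)), -1) = Pow(Add(304, Mul(2, 0)), -1) = Pow(Add(304, 0), -1) = Pow(304, -1) = Rational(1, 304)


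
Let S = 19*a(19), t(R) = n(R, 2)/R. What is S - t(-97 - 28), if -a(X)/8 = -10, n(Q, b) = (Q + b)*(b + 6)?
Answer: 189016/125 ≈ 1512.1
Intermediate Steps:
n(Q, b) = (6 + b)*(Q + b) (n(Q, b) = (Q + b)*(6 + b) = (6 + b)*(Q + b))
a(X) = 80 (a(X) = -8*(-10) = 80)
t(R) = (16 + 8*R)/R (t(R) = (2**2 + 6*R + 6*2 + R*2)/R = (4 + 6*R + 12 + 2*R)/R = (16 + 8*R)/R)
S = 1520 (S = 19*80 = 1520)
S - t(-97 - 28) = 1520 - (8 + 16/(-97 - 28)) = 1520 - (8 + 16/(-125)) = 1520 - (8 + 16*(-1/125)) = 1520 - (8 - 16/125) = 1520 - 1*984/125 = 1520 - 984/125 = 189016/125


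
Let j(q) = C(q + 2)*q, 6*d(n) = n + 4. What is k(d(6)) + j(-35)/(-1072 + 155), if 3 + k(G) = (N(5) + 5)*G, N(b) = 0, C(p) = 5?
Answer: 2171/393 ≈ 5.5242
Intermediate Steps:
d(n) = 2/3 + n/6 (d(n) = (n + 4)/6 = (4 + n)/6 = 2/3 + n/6)
j(q) = 5*q
k(G) = -3 + 5*G (k(G) = -3 + (0 + 5)*G = -3 + 5*G)
k(d(6)) + j(-35)/(-1072 + 155) = (-3 + 5*(2/3 + (1/6)*6)) + (5*(-35))/(-1072 + 155) = (-3 + 5*(2/3 + 1)) - 175/(-917) = (-3 + 5*(5/3)) - 1/917*(-175) = (-3 + 25/3) + 25/131 = 16/3 + 25/131 = 2171/393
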